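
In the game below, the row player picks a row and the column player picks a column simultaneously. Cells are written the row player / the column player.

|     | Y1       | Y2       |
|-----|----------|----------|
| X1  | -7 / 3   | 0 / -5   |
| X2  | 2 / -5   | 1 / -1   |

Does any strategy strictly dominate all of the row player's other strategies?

X2

Check whether one of the row player's strategies beats all alternatives regardless of what the opponent does.
X2 strictly dominates: vs Y1: 2 > -7; vs Y2: 1 > 0.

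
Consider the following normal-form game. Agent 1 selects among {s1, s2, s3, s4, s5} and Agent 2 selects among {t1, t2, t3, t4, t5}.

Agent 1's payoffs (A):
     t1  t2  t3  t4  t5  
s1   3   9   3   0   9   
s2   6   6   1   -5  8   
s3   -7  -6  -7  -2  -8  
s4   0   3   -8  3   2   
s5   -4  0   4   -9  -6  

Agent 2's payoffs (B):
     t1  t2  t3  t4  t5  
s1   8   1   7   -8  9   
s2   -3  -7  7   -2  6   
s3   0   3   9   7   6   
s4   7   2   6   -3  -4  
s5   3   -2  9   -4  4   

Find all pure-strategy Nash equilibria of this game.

(s1, t5) and (s5, t3)

Check mutual best responses: a cell is a NE iff neither player can gain by unilaterally deviating.
Agent 1's best responses — vs t1: s2 (payoff 6); vs t2: s1 (payoff 9); vs t3: s5 (payoff 4); vs t4: s4 (payoff 3); vs t5: s1 (payoff 9).
Agent 2's best responses — vs s1: t5 (payoff 9); vs s2: t3 (payoff 7); vs s3: t3 (payoff 9); vs s4: t1 (payoff 7); vs s5: t3 (payoff 9).
Mutual best responses occur at (s1, t5) and (s5, t3); at each, neither player gains by switching.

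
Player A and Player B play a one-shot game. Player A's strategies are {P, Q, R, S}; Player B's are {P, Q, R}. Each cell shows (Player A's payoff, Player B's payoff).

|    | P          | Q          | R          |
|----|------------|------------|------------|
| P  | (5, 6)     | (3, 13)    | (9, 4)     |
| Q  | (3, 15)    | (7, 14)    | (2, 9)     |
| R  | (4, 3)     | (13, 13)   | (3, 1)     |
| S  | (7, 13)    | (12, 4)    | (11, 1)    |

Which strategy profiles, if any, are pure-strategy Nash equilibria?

Find each player's best response to every opponent strategy; NE are the intersections.
Player A's best responses — vs P: S (payoff 7); vs Q: R (payoff 13); vs R: S (payoff 11).
Player B's best responses — vs P: Q (payoff 13); vs Q: P (payoff 15); vs R: Q (payoff 13); vs S: P (payoff 13).
Mutual best responses occur at (R, Q) and (S, P); at each, neither player gains by switching.

(R, Q) and (S, P)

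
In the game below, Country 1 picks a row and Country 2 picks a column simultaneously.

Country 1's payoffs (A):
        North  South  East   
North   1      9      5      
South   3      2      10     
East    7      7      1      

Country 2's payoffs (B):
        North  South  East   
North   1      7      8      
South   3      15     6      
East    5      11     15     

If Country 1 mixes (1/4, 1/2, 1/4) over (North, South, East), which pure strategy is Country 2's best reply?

Compute Country 2's expected payoff from each pure strategy against the given mix.
North: (1/4)·1 + (1/2)·3 + (1/4)·5 = 3
South: (1/4)·7 + (1/2)·15 + (1/4)·11 = 12
East: (1/4)·8 + (1/2)·6 + (1/4)·15 = 35/4
Highest expected payoff is 12, from South.

South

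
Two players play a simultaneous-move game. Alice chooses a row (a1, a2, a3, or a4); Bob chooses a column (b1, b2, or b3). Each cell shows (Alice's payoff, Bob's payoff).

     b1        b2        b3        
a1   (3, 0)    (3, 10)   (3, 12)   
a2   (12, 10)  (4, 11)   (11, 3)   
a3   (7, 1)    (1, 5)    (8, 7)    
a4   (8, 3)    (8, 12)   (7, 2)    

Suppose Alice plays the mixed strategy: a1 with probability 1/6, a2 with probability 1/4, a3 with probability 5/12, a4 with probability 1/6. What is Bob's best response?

Compute Bob's expected payoff from each pure strategy against the given mix.
b1: (1/6)·0 + (1/4)·10 + (5/12)·1 + (1/6)·3 = 41/12
b2: (1/6)·10 + (1/4)·11 + (5/12)·5 + (1/6)·12 = 17/2
b3: (1/6)·12 + (1/4)·3 + (5/12)·7 + (1/6)·2 = 6
Highest expected payoff is 17/2, from b2.

b2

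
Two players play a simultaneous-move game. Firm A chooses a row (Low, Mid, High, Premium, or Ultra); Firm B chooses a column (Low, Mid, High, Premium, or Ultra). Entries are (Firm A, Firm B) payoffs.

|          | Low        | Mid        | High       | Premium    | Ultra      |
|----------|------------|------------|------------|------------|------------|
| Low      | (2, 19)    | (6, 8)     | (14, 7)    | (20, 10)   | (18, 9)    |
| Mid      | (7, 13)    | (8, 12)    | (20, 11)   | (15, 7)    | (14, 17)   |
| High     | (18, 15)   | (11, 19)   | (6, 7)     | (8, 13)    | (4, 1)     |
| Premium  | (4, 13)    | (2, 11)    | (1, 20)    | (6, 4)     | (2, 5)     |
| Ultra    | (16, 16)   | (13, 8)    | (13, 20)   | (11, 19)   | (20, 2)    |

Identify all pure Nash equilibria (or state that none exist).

No pure-strategy Nash equilibrium

A profile is a Nash equilibrium when each player is best-responding to the other.
Firm A's best responses — vs Low: High (payoff 18); vs Mid: Ultra (payoff 13); vs High: Mid (payoff 20); vs Premium: Low (payoff 20); vs Ultra: Ultra (payoff 20).
Firm B's best responses — vs Low: Low (payoff 19); vs Mid: Ultra (payoff 17); vs High: Mid (payoff 19); vs Premium: High (payoff 20); vs Ultra: High (payoff 20).
No cell has both players best-responding. For instance, Firm A's best reply to High is Mid, but against Mid Firm B prefers Ultra over High.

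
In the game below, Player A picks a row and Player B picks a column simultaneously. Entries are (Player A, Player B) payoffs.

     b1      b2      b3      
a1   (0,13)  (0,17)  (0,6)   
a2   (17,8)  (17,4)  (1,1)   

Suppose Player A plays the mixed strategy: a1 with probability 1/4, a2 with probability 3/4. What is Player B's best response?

Compute Player B's expected payoff from each pure strategy against the given mix.
b1: (1/4)·13 + (3/4)·8 = 37/4
b2: (1/4)·17 + (3/4)·4 = 29/4
b3: (1/4)·6 + (3/4)·1 = 9/4
Highest expected payoff is 37/4, from b1.

b1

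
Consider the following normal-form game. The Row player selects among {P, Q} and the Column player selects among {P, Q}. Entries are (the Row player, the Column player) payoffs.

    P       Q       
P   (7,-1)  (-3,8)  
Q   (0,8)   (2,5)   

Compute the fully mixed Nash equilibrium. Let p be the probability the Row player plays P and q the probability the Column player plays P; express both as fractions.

In a mixed NE each player is indifferent between their pure strategies, so the opponent's mix sets the indifference.
The Column player indifferent between P and Q: p·(-1) + (1−p)·8 = p·8 + (1−p)·5 ⟹ 8 + (-9)p = 5 + 3p ⟹ p = 1/4.
The Row player indifferent between P and Q: q·7 + (1−q)·(-3) = q·0 + (1−q)·2 ⟹ (-3) + 10q = 2 + (-2)q ⟹ q = 5/12.

p = 1/4, q = 5/12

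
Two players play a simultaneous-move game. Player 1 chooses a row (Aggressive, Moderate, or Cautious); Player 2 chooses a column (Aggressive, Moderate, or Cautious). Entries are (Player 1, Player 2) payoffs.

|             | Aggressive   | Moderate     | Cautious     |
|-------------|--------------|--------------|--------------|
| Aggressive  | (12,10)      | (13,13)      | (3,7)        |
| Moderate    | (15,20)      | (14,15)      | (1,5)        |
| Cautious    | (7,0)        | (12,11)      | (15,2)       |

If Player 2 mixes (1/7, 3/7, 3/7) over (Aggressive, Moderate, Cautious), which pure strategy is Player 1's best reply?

Player 1's best reply maximizes expected payoff against the mix.
Aggressive: (1/7)·12 + (3/7)·13 + (3/7)·3 = 60/7
Moderate: (1/7)·15 + (3/7)·14 + (3/7)·1 = 60/7
Cautious: (1/7)·7 + (3/7)·12 + (3/7)·15 = 88/7
Highest expected payoff is 88/7, from Cautious.

Cautious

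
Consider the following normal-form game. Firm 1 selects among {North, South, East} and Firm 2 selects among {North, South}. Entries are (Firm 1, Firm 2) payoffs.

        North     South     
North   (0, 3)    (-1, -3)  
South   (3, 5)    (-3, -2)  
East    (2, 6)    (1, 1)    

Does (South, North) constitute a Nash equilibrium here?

Yes

Holding Firm 2 at North: Firm 1 gets 3 from South, versus 0 from North, 2 from East. No profitable deviation for Firm 1.
Holding Firm 1 at South: Firm 2 gets 5 from North, versus -2 from South. No profitable deviation for Firm 2 either.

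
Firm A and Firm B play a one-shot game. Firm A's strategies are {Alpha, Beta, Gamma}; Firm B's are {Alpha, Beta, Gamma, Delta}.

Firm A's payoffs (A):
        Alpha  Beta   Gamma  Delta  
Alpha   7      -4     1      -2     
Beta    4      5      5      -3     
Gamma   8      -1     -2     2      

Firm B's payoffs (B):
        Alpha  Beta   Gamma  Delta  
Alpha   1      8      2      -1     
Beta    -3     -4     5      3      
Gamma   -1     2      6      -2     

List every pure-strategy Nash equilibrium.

Find each player's best response to every opponent strategy; NE are the intersections.
Firm A's best responses — vs Alpha: Gamma (payoff 8); vs Beta: Beta (payoff 5); vs Gamma: Beta (payoff 5); vs Delta: Gamma (payoff 2).
Firm B's best responses — vs Alpha: Beta (payoff 8); vs Beta: Gamma (payoff 5); vs Gamma: Gamma (payoff 6).
The only mutual best response is (Beta, Gamma); neither player gains by switching there.

(Beta, Gamma)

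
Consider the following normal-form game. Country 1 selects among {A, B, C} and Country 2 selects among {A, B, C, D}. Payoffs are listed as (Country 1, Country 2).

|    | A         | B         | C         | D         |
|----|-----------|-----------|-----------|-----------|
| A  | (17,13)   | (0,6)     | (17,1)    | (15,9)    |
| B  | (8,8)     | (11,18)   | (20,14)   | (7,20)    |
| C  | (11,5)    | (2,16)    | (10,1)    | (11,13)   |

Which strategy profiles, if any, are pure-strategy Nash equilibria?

(A, A)

Find each player's best response to every opponent strategy; NE are the intersections.
Country 1's best responses — vs A: A (payoff 17); vs B: B (payoff 11); vs C: B (payoff 20); vs D: A (payoff 15).
Country 2's best responses — vs A: A (payoff 13); vs B: D (payoff 20); vs C: B (payoff 16).
The only mutual best response is (A, A); neither player gains by switching there.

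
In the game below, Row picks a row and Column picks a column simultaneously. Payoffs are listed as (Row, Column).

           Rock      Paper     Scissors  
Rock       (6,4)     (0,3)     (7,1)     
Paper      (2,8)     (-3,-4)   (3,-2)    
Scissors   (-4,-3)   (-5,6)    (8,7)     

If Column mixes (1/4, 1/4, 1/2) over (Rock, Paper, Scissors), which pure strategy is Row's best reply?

Rock

Compute Row's expected payoff from each pure strategy against the given mix.
Rock: (1/4)·6 + (1/4)·0 + (1/2)·7 = 5
Paper: (1/4)·2 + (1/4)·(-3) + (1/2)·3 = 5/4
Scissors: (1/4)·(-4) + (1/4)·(-5) + (1/2)·8 = 7/4
Highest expected payoff is 5, from Rock.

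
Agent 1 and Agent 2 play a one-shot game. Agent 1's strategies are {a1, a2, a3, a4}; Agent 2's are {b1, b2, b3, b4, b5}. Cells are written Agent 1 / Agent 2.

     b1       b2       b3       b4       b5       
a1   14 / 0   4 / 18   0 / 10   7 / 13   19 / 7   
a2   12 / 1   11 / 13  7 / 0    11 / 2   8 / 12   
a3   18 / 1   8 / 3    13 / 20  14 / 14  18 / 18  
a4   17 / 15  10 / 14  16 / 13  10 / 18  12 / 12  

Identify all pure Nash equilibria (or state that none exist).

(a2, b2)

Find each player's best response to every opponent strategy; NE are the intersections.
Agent 1's best responses — vs b1: a3 (payoff 18); vs b2: a2 (payoff 11); vs b3: a4 (payoff 16); vs b4: a3 (payoff 14); vs b5: a1 (payoff 19).
Agent 2's best responses — vs a1: b2 (payoff 18); vs a2: b2 (payoff 13); vs a3: b3 (payoff 20); vs a4: b4 (payoff 18).
The only mutual best response is (a2, b2); neither player gains by switching there.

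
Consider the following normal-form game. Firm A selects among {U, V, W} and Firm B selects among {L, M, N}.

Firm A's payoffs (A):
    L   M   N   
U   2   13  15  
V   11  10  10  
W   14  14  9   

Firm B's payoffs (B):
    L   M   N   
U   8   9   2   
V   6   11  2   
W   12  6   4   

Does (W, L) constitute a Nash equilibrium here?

Holding Firm B at L: Firm A gets 14 from W, versus 2 from U, 11 from V. No profitable deviation for Firm A.
Holding Firm A at W: Firm B gets 12 from L, versus 6 from M, 4 from N. No profitable deviation for Firm B either.

Yes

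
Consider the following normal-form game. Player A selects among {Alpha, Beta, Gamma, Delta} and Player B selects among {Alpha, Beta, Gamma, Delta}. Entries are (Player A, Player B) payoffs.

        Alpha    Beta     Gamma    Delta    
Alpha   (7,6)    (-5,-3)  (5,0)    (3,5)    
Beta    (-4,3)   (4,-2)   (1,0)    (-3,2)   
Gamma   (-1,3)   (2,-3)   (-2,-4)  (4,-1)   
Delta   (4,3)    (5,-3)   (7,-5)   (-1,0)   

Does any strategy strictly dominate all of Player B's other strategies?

A strategy is strictly dominant if it gives Player B a strictly higher payoff than every other strategy, against every choice by the opponent.
Alpha strictly dominates: vs Alpha: 6 > each of {-3, 0, 5}; vs Beta: 3 > each of {-2, 0, 2}; vs Gamma: 3 > each of {-3, -4, -1}; vs Delta: 3 > each of {-3, -5, 0}.

Alpha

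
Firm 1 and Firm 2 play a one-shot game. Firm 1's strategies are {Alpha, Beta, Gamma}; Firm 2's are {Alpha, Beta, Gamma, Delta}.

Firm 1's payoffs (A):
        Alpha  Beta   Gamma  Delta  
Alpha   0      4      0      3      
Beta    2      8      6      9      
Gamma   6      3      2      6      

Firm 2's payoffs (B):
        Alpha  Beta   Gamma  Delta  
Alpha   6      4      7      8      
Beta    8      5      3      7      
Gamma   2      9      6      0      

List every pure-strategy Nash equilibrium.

Find each player's best response to every opponent strategy; NE are the intersections.
Firm 1's best responses — vs Alpha: Gamma (payoff 6); vs Beta: Beta (payoff 8); vs Gamma: Beta (payoff 6); vs Delta: Beta (payoff 9).
Firm 2's best responses — vs Alpha: Delta (payoff 8); vs Beta: Alpha (payoff 8); vs Gamma: Beta (payoff 9).
No cell has both players best-responding. For instance, Firm 1's best reply to Delta is Beta, but against Beta Firm 2 prefers Alpha over Delta.

There is no pure-strategy Nash equilibrium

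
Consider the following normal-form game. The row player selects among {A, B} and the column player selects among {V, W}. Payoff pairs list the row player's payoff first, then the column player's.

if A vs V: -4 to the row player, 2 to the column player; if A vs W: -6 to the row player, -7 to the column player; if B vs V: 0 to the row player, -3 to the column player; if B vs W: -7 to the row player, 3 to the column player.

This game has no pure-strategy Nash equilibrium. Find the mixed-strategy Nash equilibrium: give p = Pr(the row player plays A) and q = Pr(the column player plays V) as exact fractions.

Each player's mixing probability is pinned down by making the *other* player indifferent.
The column player indifferent between V and W: p·2 + (1−p)·(-3) = p·(-7) + (1−p)·3 ⟹ (-3) + 5p = 3 + (-10)p ⟹ p = 2/5.
The row player indifferent between A and B: q·(-4) + (1−q)·(-6) = q·0 + (1−q)·(-7) ⟹ (-6) + 2q = (-7) + 7q ⟹ q = 1/5.

p = 2/5, q = 1/5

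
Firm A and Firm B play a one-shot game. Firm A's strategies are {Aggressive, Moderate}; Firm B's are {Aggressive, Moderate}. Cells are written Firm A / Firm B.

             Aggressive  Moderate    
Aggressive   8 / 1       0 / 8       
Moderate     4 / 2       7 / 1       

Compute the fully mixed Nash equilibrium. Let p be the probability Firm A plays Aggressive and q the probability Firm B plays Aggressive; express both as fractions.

Each player's mixing probability is pinned down by making the *other* player indifferent.
Firm B indifferent between Aggressive and Moderate: p·1 + (1−p)·2 = p·8 + (1−p)·1 ⟹ 2 + (-1)p = 1 + 7p ⟹ p = 1/8.
Firm A indifferent between Aggressive and Moderate: q·8 + (1−q)·0 = q·4 + (1−q)·7 ⟹ 0 + 8q = 7 + (-3)q ⟹ q = 7/11.

p = 1/8, q = 7/11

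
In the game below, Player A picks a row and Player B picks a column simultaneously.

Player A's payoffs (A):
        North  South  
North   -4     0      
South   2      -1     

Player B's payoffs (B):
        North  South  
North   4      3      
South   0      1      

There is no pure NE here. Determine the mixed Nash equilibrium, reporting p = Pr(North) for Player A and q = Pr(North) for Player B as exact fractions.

p = 1/2, q = 1/7

Each player's mixing probability is pinned down by making the *other* player indifferent.
Player B indifferent between North and South: p·4 + (1−p)·0 = p·3 + (1−p)·1 ⟹ 0 + 4p = 1 + 2p ⟹ p = 1/2.
Player A indifferent between North and South: q·(-4) + (1−q)·0 = q·2 + (1−q)·(-1) ⟹ 0 + (-4)q = (-1) + 3q ⟹ q = 1/7.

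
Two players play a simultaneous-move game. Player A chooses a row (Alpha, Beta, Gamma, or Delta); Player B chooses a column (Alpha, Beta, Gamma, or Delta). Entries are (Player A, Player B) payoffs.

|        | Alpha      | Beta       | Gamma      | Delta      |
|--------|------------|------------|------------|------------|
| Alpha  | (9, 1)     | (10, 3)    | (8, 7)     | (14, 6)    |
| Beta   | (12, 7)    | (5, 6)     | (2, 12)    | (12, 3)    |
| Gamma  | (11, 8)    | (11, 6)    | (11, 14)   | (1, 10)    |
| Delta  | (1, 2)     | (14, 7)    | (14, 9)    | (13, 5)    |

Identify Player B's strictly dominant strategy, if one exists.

Check whether one of Player B's strategies beats all alternatives regardless of what the opponent does.
Gamma strictly dominates: vs Alpha: 7 > each of {1, 3, 6}; vs Beta: 12 > each of {7, 6, 3}; vs Gamma: 14 > each of {8, 6, 10}; vs Delta: 9 > each of {2, 7, 5}.

Gamma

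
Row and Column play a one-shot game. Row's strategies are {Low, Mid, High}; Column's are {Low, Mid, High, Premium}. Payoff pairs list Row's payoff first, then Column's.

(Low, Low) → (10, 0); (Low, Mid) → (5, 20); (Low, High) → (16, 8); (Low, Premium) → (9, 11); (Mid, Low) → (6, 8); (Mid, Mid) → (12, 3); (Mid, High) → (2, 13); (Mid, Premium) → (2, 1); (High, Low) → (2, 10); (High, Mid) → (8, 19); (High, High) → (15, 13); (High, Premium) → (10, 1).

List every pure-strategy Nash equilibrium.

A profile is a Nash equilibrium when each player is best-responding to the other.
Row's best responses — vs Low: Low (payoff 10); vs Mid: Mid (payoff 12); vs High: Low (payoff 16); vs Premium: High (payoff 10).
Column's best responses — vs Low: Mid (payoff 20); vs Mid: High (payoff 13); vs High: Mid (payoff 19).
No cell has both players best-responding. For instance, Row's best reply to High is Low, but against Low Column prefers Mid over High.

None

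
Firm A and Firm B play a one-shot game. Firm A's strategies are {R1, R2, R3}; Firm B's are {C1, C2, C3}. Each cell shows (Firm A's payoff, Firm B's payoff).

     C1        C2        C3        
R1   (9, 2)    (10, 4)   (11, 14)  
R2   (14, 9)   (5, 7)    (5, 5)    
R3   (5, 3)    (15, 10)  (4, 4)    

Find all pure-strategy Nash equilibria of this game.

(R1, C3), (R2, C1), and (R3, C2)

Check mutual best responses: a cell is a NE iff neither player can gain by unilaterally deviating.
Firm A's best responses — vs C1: R2 (payoff 14); vs C2: R3 (payoff 15); vs C3: R1 (payoff 11).
Firm B's best responses — vs R1: C3 (payoff 14); vs R2: C1 (payoff 9); vs R3: C2 (payoff 10).
Mutual best responses occur at (R1, C3), (R2, C1), and (R3, C2); at each, neither player gains by switching.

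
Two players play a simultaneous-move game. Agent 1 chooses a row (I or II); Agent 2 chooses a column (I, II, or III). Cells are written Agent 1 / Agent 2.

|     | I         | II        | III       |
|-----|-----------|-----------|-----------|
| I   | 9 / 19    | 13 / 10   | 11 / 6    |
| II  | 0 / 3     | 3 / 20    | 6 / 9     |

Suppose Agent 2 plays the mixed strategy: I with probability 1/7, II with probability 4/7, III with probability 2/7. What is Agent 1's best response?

Agent 1's best reply maximizes expected payoff against the mix.
I: (1/7)·9 + (4/7)·13 + (2/7)·11 = 83/7
II: (1/7)·0 + (4/7)·3 + (2/7)·6 = 24/7
Highest expected payoff is 83/7, from I.

I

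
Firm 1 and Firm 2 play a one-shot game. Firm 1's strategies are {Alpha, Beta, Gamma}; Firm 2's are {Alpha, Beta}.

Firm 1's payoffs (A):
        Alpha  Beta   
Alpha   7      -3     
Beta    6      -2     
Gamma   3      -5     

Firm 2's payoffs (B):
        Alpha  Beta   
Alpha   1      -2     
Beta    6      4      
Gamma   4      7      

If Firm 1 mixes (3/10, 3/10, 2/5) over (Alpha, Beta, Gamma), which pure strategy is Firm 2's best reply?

Firm 2's best reply maximizes expected payoff against the mix.
Alpha: (3/10)·1 + (3/10)·6 + (2/5)·4 = 37/10
Beta: (3/10)·(-2) + (3/10)·4 + (2/5)·7 = 17/5
Highest expected payoff is 37/10, from Alpha.

Alpha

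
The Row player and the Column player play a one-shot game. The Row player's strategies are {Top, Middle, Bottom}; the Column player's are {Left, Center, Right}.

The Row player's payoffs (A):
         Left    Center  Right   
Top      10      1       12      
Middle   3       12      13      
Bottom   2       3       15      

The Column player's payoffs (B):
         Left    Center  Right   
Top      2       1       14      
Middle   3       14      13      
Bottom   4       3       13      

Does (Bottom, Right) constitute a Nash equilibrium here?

Holding the Column player at Right: the Row player gets 15 from Bottom, versus 12 from Top, 13 from Middle. No profitable deviation for the Row player.
Holding the Row player at Bottom: the Column player gets 13 from Right, versus 4 from Left, 3 from Center. No profitable deviation for the Column player either.

Yes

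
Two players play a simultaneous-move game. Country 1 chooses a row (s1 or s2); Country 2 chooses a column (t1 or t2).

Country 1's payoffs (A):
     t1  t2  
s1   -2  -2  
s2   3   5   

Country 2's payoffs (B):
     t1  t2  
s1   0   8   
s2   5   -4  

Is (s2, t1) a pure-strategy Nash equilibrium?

Holding Country 2 at t1: Country 1 gets 3 from s2, versus -2 from s1. No profitable deviation for Country 1.
Holding Country 1 at s2: Country 2 gets 5 from t1, versus -4 from t2. No profitable deviation for Country 2 either.

Yes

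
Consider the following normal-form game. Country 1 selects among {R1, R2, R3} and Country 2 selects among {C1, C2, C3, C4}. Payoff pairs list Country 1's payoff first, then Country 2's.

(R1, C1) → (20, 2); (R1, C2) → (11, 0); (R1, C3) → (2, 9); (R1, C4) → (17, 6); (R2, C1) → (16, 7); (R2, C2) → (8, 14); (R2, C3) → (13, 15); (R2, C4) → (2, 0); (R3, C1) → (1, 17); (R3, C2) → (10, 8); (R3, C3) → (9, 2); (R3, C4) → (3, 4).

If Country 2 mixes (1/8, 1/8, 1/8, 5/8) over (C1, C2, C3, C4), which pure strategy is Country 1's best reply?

R1

Country 1's best reply maximizes expected payoff against the mix.
R1: (1/8)·20 + (1/8)·11 + (1/8)·2 + (5/8)·17 = 59/4
R2: (1/8)·16 + (1/8)·8 + (1/8)·13 + (5/8)·2 = 47/8
R3: (1/8)·1 + (1/8)·10 + (1/8)·9 + (5/8)·3 = 35/8
Highest expected payoff is 59/4, from R1.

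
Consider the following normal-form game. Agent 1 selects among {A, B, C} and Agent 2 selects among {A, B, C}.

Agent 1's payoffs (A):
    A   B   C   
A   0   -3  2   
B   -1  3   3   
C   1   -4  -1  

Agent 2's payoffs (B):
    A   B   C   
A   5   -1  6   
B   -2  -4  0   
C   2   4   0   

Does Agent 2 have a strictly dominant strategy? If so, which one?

A strategy is strictly dominant if it gives Agent 2 a strictly higher payoff than every other strategy, against every choice by the opponent.
A is not dominant: against A, C gives 6 > 5.
B is not dominant: against A, A gives 5 > -1.
C is not dominant: against C, A gives 2 > 0.
No single strategy is best against every opponent action.

No strictly dominant strategy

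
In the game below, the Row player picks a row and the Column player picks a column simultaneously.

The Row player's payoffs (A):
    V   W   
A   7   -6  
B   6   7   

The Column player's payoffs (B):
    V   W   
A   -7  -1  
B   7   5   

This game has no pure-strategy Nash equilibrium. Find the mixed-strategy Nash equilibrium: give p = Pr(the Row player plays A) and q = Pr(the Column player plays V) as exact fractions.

p = 1/4, q = 13/14

In a mixed NE each player is indifferent between their pure strategies, so the opponent's mix sets the indifference.
The Column player indifferent between V and W: p·(-7) + (1−p)·7 = p·(-1) + (1−p)·5 ⟹ 7 + (-14)p = 5 + (-6)p ⟹ p = 1/4.
The Row player indifferent between A and B: q·7 + (1−q)·(-6) = q·6 + (1−q)·7 ⟹ (-6) + 13q = 7 + (-1)q ⟹ q = 13/14.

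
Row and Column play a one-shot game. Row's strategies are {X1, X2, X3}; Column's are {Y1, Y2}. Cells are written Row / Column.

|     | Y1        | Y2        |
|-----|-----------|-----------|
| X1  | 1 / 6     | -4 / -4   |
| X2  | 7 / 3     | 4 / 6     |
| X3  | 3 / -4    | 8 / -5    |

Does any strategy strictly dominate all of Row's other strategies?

None

A strategy is strictly dominant if it gives Row a strictly higher payoff than every other strategy, against every choice by the opponent.
X1 is not dominant: against Y1, X2 gives 7 > 1.
X2 is not dominant: against Y2, X3 gives 8 > 4.
X3 is not dominant: against Y1, X2 gives 7 > 3.
No single strategy is best against every opponent action.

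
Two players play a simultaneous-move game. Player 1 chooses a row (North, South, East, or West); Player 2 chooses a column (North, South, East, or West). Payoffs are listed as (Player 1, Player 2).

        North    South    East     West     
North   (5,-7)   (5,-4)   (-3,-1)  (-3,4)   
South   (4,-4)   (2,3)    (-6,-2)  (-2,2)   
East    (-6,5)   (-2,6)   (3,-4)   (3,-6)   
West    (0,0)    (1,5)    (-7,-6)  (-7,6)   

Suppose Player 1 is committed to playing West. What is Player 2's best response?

With Player 1 fixed at West, Player 2's payoffs are: North → 0, South → 5, East → -6, West → 6.
The maximum is 6, achieved by West.

West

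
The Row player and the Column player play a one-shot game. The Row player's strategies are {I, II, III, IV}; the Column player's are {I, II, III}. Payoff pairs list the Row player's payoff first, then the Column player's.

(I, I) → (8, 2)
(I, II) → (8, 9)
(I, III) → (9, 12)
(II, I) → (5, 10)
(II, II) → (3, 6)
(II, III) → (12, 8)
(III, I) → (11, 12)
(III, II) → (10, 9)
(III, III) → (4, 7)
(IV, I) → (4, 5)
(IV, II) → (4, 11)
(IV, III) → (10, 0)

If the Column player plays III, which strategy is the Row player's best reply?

II

With the Column player fixed at III, the Row player's payoffs are: I → 9, II → 12, III → 4, IV → 10.
The maximum is 12, achieved by II.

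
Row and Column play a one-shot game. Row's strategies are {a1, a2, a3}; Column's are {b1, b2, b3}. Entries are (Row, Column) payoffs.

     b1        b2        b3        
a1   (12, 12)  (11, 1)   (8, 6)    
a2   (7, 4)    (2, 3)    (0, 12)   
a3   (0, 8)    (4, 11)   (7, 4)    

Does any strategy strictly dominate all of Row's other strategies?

Check whether one of Row's strategies beats all alternatives regardless of what the opponent does.
a1 strictly dominates: vs b1: 12 > each of {7, 0}; vs b2: 11 > each of {2, 4}; vs b3: 8 > each of {0, 7}.

a1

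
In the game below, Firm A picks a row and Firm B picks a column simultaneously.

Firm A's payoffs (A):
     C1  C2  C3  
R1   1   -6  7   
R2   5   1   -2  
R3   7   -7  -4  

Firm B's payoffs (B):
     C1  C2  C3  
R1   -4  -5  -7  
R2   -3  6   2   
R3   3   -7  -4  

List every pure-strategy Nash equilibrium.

Find each player's best response to every opponent strategy; NE are the intersections.
Firm A's best responses — vs C1: R3 (payoff 7); vs C2: R2 (payoff 1); vs C3: R1 (payoff 7).
Firm B's best responses — vs R1: C1 (payoff -4); vs R2: C2 (payoff 6); vs R3: C1 (payoff 3).
Mutual best responses occur at (R2, C2) and (R3, C1); at each, neither player gains by switching.

(R2, C2) and (R3, C1)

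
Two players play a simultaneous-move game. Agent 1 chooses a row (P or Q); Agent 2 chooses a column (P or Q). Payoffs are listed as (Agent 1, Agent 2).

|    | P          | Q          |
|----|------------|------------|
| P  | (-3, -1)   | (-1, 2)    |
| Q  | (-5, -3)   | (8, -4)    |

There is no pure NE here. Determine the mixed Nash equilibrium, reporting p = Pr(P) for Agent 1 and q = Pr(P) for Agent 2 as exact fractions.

Each player's mixing probability is pinned down by making the *other* player indifferent.
Agent 2 indifferent between P and Q: p·(-1) + (1−p)·(-3) = p·2 + (1−p)·(-4) ⟹ (-3) + 2p = (-4) + 6p ⟹ p = 1/4.
Agent 1 indifferent between P and Q: q·(-3) + (1−q)·(-1) = q·(-5) + (1−q)·8 ⟹ (-1) + (-2)q = 8 + (-13)q ⟹ q = 9/11.

p = 1/4, q = 9/11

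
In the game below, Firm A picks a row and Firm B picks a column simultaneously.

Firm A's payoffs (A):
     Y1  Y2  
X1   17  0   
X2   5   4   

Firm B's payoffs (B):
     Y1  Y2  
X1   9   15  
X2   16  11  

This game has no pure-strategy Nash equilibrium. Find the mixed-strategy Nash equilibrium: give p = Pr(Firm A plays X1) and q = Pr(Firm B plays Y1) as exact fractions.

In a mixed NE each player is indifferent between their pure strategies, so the opponent's mix sets the indifference.
Firm B indifferent between Y1 and Y2: p·9 + (1−p)·16 = p·15 + (1−p)·11 ⟹ 16 + (-7)p = 11 + 4p ⟹ p = 5/11.
Firm A indifferent between X1 and X2: q·17 + (1−q)·0 = q·5 + (1−q)·4 ⟹ 0 + 17q = 4 + 1q ⟹ q = 1/4.

p = 5/11, q = 1/4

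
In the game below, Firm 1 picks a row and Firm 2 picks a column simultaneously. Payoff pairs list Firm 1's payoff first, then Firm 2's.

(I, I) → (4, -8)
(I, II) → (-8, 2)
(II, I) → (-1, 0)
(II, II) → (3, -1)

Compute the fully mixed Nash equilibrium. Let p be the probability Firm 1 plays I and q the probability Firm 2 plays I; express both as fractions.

Each player's mixing probability is pinned down by making the *other* player indifferent.
Firm 2 indifferent between I and II: p·(-8) + (1−p)·0 = p·2 + (1−p)·(-1) ⟹ 0 + (-8)p = (-1) + 3p ⟹ p = 1/11.
Firm 1 indifferent between I and II: q·4 + (1−q)·(-8) = q·(-1) + (1−q)·3 ⟹ (-8) + 12q = 3 + (-4)q ⟹ q = 11/16.

p = 1/11, q = 11/16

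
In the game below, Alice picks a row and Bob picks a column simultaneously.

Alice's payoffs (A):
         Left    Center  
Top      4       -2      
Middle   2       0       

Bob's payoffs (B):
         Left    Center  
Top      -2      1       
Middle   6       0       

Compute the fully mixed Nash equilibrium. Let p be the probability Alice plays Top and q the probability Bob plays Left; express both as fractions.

Each player's mixing probability is pinned down by making the *other* player indifferent.
Bob indifferent between Left and Center: p·(-2) + (1−p)·6 = p·1 + (1−p)·0 ⟹ 6 + (-8)p = 0 + 1p ⟹ p = 2/3.
Alice indifferent between Top and Middle: q·4 + (1−q)·(-2) = q·2 + (1−q)·0 ⟹ (-2) + 6q = 0 + 2q ⟹ q = 1/2.

p = 2/3, q = 1/2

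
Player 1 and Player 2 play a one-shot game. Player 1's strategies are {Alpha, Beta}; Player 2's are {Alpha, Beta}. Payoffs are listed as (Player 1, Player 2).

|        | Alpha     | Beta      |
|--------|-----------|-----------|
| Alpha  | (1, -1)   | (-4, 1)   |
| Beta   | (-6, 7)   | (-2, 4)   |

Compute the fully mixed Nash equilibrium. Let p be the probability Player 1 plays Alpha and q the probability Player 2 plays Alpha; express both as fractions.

In a mixed NE each player is indifferent between their pure strategies, so the opponent's mix sets the indifference.
Player 2 indifferent between Alpha and Beta: p·(-1) + (1−p)·7 = p·1 + (1−p)·4 ⟹ 7 + (-8)p = 4 + (-3)p ⟹ p = 3/5.
Player 1 indifferent between Alpha and Beta: q·1 + (1−q)·(-4) = q·(-6) + (1−q)·(-2) ⟹ (-4) + 5q = (-2) + (-4)q ⟹ q = 2/9.

p = 3/5, q = 2/9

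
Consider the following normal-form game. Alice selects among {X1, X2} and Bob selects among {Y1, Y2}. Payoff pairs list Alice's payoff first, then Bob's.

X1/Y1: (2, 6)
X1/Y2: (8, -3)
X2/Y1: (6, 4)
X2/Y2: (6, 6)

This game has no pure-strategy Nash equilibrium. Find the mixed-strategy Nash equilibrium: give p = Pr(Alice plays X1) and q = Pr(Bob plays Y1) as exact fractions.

Each player's mixing probability is pinned down by making the *other* player indifferent.
Bob indifferent between Y1 and Y2: p·6 + (1−p)·4 = p·(-3) + (1−p)·6 ⟹ 4 + 2p = 6 + (-9)p ⟹ p = 2/11.
Alice indifferent between X1 and X2: q·2 + (1−q)·8 = q·6 + (1−q)·6 ⟹ 8 + (-6)q = 6 + 0q ⟹ q = 1/3.

p = 2/11, q = 1/3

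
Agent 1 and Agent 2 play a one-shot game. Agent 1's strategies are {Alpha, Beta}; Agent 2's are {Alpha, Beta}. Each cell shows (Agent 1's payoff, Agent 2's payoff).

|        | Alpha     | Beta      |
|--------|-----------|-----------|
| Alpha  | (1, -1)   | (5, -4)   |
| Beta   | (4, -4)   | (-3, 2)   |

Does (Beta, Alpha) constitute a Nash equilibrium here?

No

Holding Agent 2 at Alpha: Agent 1 gets 4 from Beta, versus 1 from Alpha. No profitable deviation for Agent 1.
Holding Agent 1 at Beta: Agent 2 gets -4 from Alpha but could get 2 by switching to Beta. Agent 2 has a profitable deviation.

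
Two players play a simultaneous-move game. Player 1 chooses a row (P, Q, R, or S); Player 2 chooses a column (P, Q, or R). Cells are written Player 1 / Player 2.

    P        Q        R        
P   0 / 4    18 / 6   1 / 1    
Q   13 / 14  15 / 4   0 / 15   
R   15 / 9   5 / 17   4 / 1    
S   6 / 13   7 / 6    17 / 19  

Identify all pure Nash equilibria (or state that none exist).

(P, Q) and (S, R)

Find each player's best response to every opponent strategy; NE are the intersections.
Player 1's best responses — vs P: R (payoff 15); vs Q: P (payoff 18); vs R: S (payoff 17).
Player 2's best responses — vs P: Q (payoff 6); vs Q: R (payoff 15); vs R: Q (payoff 17); vs S: R (payoff 19).
Mutual best responses occur at (P, Q) and (S, R); at each, neither player gains by switching.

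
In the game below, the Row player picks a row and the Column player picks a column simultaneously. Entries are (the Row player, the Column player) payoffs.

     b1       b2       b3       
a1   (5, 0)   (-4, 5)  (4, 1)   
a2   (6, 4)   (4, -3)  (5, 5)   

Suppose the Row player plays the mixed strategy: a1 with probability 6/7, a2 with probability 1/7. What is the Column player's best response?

b2

The Column player's best reply maximizes expected payoff against the mix.
b1: (6/7)·0 + (1/7)·4 = 4/7
b2: (6/7)·5 + (1/7)·(-3) = 27/7
b3: (6/7)·1 + (1/7)·5 = 11/7
Highest expected payoff is 27/7, from b2.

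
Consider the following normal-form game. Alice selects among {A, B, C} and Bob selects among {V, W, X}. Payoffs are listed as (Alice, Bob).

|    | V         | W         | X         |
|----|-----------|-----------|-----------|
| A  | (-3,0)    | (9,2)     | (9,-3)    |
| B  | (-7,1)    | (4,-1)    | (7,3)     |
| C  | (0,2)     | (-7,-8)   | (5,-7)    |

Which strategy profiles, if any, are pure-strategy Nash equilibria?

A profile is a Nash equilibrium when each player is best-responding to the other.
Alice's best responses — vs V: C (payoff 0); vs W: A (payoff 9); vs X: A (payoff 9).
Bob's best responses — vs A: W (payoff 2); vs B: X (payoff 3); vs C: V (payoff 2).
Mutual best responses occur at (A, W) and (C, V); at each, neither player gains by switching.

(A, W) and (C, V)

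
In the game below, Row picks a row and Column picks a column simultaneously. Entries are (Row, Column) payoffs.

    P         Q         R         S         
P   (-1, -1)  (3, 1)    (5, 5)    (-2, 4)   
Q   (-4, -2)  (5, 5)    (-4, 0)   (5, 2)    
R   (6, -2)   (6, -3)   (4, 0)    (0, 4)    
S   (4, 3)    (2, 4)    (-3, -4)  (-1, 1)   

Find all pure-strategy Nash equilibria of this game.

Find each player's best response to every opponent strategy; NE are the intersections.
Row's best responses — vs P: R (payoff 6); vs Q: R (payoff 6); vs R: P (payoff 5); vs S: Q (payoff 5).
Column's best responses — vs P: R (payoff 5); vs Q: Q (payoff 5); vs R: S (payoff 4); vs S: Q (payoff 4).
The only mutual best response is (P, R); neither player gains by switching there.

(P, R)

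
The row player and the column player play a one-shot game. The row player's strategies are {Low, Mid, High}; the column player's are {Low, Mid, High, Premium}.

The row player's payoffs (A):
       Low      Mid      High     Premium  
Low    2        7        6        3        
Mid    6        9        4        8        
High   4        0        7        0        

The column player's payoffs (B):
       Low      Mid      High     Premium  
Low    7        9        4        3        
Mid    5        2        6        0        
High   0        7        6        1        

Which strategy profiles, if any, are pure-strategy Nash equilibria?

A profile is a Nash equilibrium when each player is best-responding to the other.
The row player's best responses — vs Low: Mid (payoff 6); vs Mid: Mid (payoff 9); vs High: High (payoff 7); vs Premium: Mid (payoff 8).
The column player's best responses — vs Low: Mid (payoff 9); vs Mid: High (payoff 6); vs High: Mid (payoff 7).
No cell has both players best-responding. For instance, the row player's best reply to Premium is Mid, but against Mid the column player prefers High over Premium.

No pure-strategy Nash equilibrium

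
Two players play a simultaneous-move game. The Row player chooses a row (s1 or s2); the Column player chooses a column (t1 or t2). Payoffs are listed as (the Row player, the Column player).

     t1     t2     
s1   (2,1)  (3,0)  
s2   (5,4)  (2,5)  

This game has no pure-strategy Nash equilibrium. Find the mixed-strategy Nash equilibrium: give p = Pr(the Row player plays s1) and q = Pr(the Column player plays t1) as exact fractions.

Each player's mixing probability is pinned down by making the *other* player indifferent.
The Column player indifferent between t1 and t2: p·1 + (1−p)·4 = p·0 + (1−p)·5 ⟹ 4 + (-3)p = 5 + (-5)p ⟹ p = 1/2.
The Row player indifferent between s1 and s2: q·2 + (1−q)·3 = q·5 + (1−q)·2 ⟹ 3 + (-1)q = 2 + 3q ⟹ q = 1/4.

p = 1/2, q = 1/4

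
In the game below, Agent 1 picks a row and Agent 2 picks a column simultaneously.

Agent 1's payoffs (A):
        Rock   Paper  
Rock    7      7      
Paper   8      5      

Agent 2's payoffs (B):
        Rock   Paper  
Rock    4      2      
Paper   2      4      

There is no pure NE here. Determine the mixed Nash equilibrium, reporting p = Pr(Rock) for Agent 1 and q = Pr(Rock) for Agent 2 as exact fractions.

p = 1/2, q = 2/3

Each player's mixing probability is pinned down by making the *other* player indifferent.
Agent 2 indifferent between Rock and Paper: p·4 + (1−p)·2 = p·2 + (1−p)·4 ⟹ 2 + 2p = 4 + (-2)p ⟹ p = 1/2.
Agent 1 indifferent between Rock and Paper: q·7 + (1−q)·7 = q·8 + (1−q)·5 ⟹ 7 + 0q = 5 + 3q ⟹ q = 2/3.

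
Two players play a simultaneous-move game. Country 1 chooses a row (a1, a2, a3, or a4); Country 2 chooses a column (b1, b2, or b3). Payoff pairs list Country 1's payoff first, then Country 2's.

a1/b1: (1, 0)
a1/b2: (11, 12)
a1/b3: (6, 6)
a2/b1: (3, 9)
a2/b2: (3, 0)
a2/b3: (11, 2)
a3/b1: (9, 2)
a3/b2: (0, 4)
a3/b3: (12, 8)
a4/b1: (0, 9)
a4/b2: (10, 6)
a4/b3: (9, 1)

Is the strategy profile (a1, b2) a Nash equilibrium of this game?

Holding Country 2 at b2: Country 1 gets 11 from a1, versus 3 from a2, 0 from a3, 10 from a4. No profitable deviation for Country 1.
Holding Country 1 at a1: Country 2 gets 12 from b2, versus 0 from b1, 6 from b3. No profitable deviation for Country 2 either.

Yes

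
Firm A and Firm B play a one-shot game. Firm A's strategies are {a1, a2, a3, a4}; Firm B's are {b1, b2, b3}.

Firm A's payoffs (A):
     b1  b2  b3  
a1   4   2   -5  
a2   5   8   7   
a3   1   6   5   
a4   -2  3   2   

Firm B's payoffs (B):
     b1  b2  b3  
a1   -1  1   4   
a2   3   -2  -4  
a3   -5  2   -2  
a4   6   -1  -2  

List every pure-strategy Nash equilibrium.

Find each player's best response to every opponent strategy; NE are the intersections.
Firm A's best responses — vs b1: a2 (payoff 5); vs b2: a2 (payoff 8); vs b3: a2 (payoff 7).
Firm B's best responses — vs a1: b3 (payoff 4); vs a2: b1 (payoff 3); vs a3: b2 (payoff 2); vs a4: b1 (payoff 6).
The only mutual best response is (a2, b1); neither player gains by switching there.

(a2, b1)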